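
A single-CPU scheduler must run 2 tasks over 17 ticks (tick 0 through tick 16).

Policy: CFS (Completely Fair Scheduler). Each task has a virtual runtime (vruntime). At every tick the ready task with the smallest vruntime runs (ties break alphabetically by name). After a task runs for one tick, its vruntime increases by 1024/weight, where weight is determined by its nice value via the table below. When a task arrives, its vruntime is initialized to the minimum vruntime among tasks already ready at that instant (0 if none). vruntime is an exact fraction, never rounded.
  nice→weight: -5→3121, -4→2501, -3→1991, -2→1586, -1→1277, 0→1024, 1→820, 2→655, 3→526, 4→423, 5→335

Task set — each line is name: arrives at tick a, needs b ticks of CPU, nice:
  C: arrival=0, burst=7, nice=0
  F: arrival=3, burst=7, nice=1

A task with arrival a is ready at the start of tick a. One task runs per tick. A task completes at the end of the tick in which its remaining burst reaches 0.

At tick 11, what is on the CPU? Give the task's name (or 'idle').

t=0: vr[C=0] → run C
t=1: vr[C=1] → run C
t=2: vr[C=2] → run C
t=3: vr[C=3 F=3] → run C
t=4: vr[C=4 F=3] → run F
t=5: vr[C=4 F=871/205] → run C
t=6: vr[C=5 F=871/205] → run F
t=7: vr[C=5 F=1127/205] → run C
t=8: vr[C=6 F=1127/205] → run F
t=9: vr[C=6 F=1383/205] → run C
t=10: vr[F=1383/205] → run F
t=11: vr[F=1639/205] → run F
t=12: vr[F=379/41] → run F
t=13: vr[F=2151/205] → run F
t=14: (idle)
t=15: (idle)
t=16: (idle)

running at tick 11 = F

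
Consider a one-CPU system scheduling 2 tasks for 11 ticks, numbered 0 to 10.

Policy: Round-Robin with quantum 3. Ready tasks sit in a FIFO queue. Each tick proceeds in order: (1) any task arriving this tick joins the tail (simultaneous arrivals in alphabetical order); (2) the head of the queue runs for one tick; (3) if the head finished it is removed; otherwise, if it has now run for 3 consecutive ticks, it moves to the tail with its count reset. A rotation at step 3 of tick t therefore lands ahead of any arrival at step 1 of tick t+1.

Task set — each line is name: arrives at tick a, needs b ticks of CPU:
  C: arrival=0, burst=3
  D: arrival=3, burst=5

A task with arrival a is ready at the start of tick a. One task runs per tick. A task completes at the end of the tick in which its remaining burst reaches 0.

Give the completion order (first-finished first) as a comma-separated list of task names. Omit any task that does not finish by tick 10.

t=0: queue=[C] q_used=0 → run C
t=1: queue=[C] q_used=1 → run C
t=2: queue=[C] q_used=2 → run C
t=3: queue=[D] q_used=0 → run D
t=4: queue=[D] q_used=1 → run D
t=5: queue=[D] q_used=2 → run D
t=6: queue=[D] q_used=0 → run D
t=7: queue=[D] q_used=1 → run D
t=8: (idle)
t=9: (idle)
t=10: (idle)

completion order = C, D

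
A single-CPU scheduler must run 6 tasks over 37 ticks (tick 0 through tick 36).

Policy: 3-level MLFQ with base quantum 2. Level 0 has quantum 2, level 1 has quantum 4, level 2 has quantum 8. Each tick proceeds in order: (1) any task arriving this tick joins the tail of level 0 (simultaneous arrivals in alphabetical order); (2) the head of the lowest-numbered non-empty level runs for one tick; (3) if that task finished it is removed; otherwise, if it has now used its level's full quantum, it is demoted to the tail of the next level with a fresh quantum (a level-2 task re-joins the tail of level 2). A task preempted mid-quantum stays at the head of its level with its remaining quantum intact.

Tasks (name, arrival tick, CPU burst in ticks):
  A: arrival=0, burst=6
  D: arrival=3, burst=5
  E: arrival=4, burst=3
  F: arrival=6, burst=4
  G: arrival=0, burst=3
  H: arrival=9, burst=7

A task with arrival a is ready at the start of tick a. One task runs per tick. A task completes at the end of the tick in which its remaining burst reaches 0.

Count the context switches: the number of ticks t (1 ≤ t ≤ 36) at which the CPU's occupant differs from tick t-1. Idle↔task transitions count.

t=0: L0/L1/L2 = AG/-/- → run A
t=1: L0/L1/L2 = AG/-/- → run A
t=2: L0/L1/L2 = G/A/- → run G
t=3: L0/L1/L2 = GD/A/- → run G
t=4: L0/L1/L2 = DE/AG/- → run D
t=5: L0/L1/L2 = DE/AG/- → run D
t=6: L0/L1/L2 = EF/AGD/- → run E
t=7: L0/L1/L2 = EF/AGD/- → run E
t=8: L0/L1/L2 = F/AGDE/- → run F
t=9: L0/L1/L2 = FH/AGDE/- → run F
t=10: L0/L1/L2 = H/AGDEF/- → run H
t=11: L0/L1/L2 = H/AGDEF/- → run H
t=12: L0/L1/L2 = -/AGDEFH/- → run A
t=13: L0/L1/L2 = -/AGDEFH/- → run A
t=14: L0/L1/L2 = -/AGDEFH/- → run A
t=15: L0/L1/L2 = -/AGDEFH/- → run A
t=16: L0/L1/L2 = -/GDEFH/- → run G
t=17: L0/L1/L2 = -/DEFH/- → run D
t=18: L0/L1/L2 = -/DEFH/- → run D
t=19: L0/L1/L2 = -/DEFH/- → run D
t=20: L0/L1/L2 = -/EFH/- → run E
t=21: L0/L1/L2 = -/FH/- → run F
t=22: L0/L1/L2 = -/FH/- → run F
t=23: L0/L1/L2 = -/H/- → run H
t=24: L0/L1/L2 = -/H/- → run H
t=25: L0/L1/L2 = -/H/- → run H
t=26: L0/L1/L2 = -/H/- → run H
t=27: L0/L1/L2 = -/-/H → run H
t=28: (idle)
t=29: (idle)
t=30: (idle)
t=31: (idle)
t=32: (idle)
t=33: (idle)
t=34: (idle)
t=35: (idle)
t=36: (idle)

context switches = 12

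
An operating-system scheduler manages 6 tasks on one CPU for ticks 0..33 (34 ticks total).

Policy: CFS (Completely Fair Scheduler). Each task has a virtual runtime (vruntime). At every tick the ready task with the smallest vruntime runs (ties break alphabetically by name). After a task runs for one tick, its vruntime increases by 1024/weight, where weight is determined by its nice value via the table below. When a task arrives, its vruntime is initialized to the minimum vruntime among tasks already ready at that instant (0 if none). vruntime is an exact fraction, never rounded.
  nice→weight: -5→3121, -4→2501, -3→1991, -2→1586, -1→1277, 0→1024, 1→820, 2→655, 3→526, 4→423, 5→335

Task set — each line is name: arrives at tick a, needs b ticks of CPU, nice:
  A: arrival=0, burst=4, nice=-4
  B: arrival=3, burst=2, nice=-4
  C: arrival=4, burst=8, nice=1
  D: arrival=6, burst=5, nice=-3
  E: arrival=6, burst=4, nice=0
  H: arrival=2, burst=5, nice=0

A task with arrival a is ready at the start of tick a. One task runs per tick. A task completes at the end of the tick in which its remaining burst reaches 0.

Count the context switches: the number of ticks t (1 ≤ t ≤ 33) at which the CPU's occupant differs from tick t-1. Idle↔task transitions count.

context switches = 22

t=0: vr[A=0] → run A
t=1: vr[A=1024/2501] → run A
t=2: vr[A=2048/2501 H=2048/2501] → run A
t=3: vr[A=3072/2501 B=2048/2501 H=2048/2501] → run B
t=4: vr[A=3072/2501 B=3072/2501 C=2048/2501 H=2048/2501] → run C
t=5: vr[A=3072/2501 B=3072/2501 C=25856/12505 H=2048/2501] → run H
t=6: vr[A=3072/2501 B=3072/2501 C=25856/12505 D=3072/2501 E=3072/2501 H=4549/2501] → run A
t=7: vr[B=3072/2501 C=25856/12505 D=3072/2501 E=3072/2501 H=4549/2501] → run B
t=8: vr[C=25856/12505 D=3072/2501 E=3072/2501 H=4549/2501] → run D
t=9: vr[C=25856/12505 D=8677376/4979491 E=3072/2501 H=4549/2501] → run E
t=10: vr[C=25856/12505 D=8677376/4979491 E=5573/2501 H=4549/2501] → run D
t=11: vr[C=25856/12505 D=11238400/4979491 E=5573/2501 H=4549/2501] → run H
t=12: vr[C=25856/12505 D=11238400/4979491 E=5573/2501 H=7050/2501] → run C
t=13: vr[C=41472/12505 D=11238400/4979491 E=5573/2501 H=7050/2501] → run E
t=14: vr[C=41472/12505 D=11238400/4979491 E=8074/2501 H=7050/2501] → run D
t=15: vr[C=41472/12505 D=13799424/4979491 E=8074/2501 H=7050/2501] → run D
t=16: vr[C=41472/12505 D=16360448/4979491 E=8074/2501 H=7050/2501] → run H
t=17: vr[C=41472/12505 D=16360448/4979491 E=8074/2501 H=9551/2501] → run E
t=18: vr[C=41472/12505 D=16360448/4979491 E=10575/2501 H=9551/2501] → run D
t=19: vr[C=41472/12505 E=10575/2501 H=9551/2501] → run C
t=20: vr[C=57088/12505 E=10575/2501 H=9551/2501] → run H
t=21: vr[C=57088/12505 E=10575/2501 H=12052/2501] → run E
t=22: vr[C=57088/12505 H=12052/2501] → run C
t=23: vr[C=72704/12505 H=12052/2501] → run H
t=24: vr[C=72704/12505] → run C
t=25: vr[C=17664/2501] → run C
t=26: vr[C=103936/12505] → run C
t=27: vr[C=119552/12505] → run C
t=28: (idle)
t=29: (idle)
t=30: (idle)
t=31: (idle)
t=32: (idle)
t=33: (idle)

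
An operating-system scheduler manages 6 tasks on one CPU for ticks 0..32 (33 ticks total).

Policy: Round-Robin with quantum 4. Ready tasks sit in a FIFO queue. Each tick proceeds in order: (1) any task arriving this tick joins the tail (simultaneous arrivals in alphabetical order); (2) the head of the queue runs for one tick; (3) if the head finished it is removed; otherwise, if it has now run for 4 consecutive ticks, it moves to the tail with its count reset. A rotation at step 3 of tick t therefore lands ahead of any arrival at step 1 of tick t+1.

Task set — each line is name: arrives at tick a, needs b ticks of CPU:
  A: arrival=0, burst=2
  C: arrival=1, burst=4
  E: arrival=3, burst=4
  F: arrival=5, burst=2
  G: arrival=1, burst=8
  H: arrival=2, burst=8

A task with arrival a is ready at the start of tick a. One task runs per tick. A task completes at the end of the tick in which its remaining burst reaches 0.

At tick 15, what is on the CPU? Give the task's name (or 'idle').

running at tick 15 = E

t=0: queue=[A] q_used=0 → run A
t=1: queue=[A,C,G] q_used=1 → run A
t=2: queue=[C,G,H] q_used=0 → run C
t=3: queue=[C,G,H,E] q_used=1 → run C
t=4: queue=[C,G,H,E] q_used=2 → run C
t=5: queue=[C,G,H,E,F] q_used=3 → run C
t=6: queue=[G,H,E,F] q_used=0 → run G
t=7: queue=[G,H,E,F] q_used=1 → run G
t=8: queue=[G,H,E,F] q_used=2 → run G
t=9: queue=[G,H,E,F] q_used=3 → run G
t=10: queue=[H,E,F,G] q_used=0 → run H
t=11: queue=[H,E,F,G] q_used=1 → run H
t=12: queue=[H,E,F,G] q_used=2 → run H
t=13: queue=[H,E,F,G] q_used=3 → run H
t=14: queue=[E,F,G,H] q_used=0 → run E
t=15: queue=[E,F,G,H] q_used=1 → run E
t=16: queue=[E,F,G,H] q_used=2 → run E
t=17: queue=[E,F,G,H] q_used=3 → run E
t=18: queue=[F,G,H] q_used=0 → run F
t=19: queue=[F,G,H] q_used=1 → run F
t=20: queue=[G,H] q_used=0 → run G
t=21: queue=[G,H] q_used=1 → run G
t=22: queue=[G,H] q_used=2 → run G
t=23: queue=[G,H] q_used=3 → run G
t=24: queue=[H] q_used=0 → run H
t=25: queue=[H] q_used=1 → run H
t=26: queue=[H] q_used=2 → run H
t=27: queue=[H] q_used=3 → run H
t=28: (idle)
t=29: (idle)
t=30: (idle)
t=31: (idle)
t=32: (idle)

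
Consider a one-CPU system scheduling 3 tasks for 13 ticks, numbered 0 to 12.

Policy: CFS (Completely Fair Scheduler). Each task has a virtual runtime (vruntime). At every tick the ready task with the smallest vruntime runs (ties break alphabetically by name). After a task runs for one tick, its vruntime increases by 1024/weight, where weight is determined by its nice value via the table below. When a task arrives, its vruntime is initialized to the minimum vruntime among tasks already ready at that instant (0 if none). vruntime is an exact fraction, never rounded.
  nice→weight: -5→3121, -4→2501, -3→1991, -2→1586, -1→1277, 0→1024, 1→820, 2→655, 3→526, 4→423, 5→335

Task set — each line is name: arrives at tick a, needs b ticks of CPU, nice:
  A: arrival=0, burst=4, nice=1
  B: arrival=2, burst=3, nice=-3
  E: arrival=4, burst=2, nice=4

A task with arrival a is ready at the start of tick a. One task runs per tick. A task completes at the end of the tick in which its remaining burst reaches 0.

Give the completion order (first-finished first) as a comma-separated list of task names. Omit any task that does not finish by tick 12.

t=0: vr[A=0] → run A
t=1: vr[A=256/205] → run A
t=2: vr[A=512/205 B=512/205] → run A
t=3: vr[A=768/205 B=512/205] → run B
t=4: vr[A=768/205 B=1229312/408155 E=1229312/408155] → run B
t=5: vr[A=768/205 B=1439232/408155 E=1229312/408155] → run E
t=6: vr[A=768/205 B=1439232/408155 E=937949696/172649565] → run B
t=7: vr[A=768/205 E=937949696/172649565] → run A
t=8: vr[E=937949696/172649565] → run E
t=9: (idle)
t=10: (idle)
t=11: (idle)
t=12: (idle)

completion order = B, A, E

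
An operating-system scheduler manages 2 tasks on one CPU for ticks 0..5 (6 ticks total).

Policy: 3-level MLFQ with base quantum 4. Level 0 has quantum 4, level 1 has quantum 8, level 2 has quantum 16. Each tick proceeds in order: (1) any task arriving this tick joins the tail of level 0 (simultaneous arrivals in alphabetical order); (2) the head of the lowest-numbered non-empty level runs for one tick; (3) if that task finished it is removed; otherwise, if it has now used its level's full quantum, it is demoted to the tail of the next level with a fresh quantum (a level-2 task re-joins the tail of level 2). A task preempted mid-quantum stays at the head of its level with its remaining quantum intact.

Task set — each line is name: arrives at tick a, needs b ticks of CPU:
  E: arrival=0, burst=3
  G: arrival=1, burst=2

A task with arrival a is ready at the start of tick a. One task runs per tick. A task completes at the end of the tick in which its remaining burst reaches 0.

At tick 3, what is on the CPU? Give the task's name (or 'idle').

t=0: L0/L1/L2 = E/-/- → run E
t=1: L0/L1/L2 = EG/-/- → run E
t=2: L0/L1/L2 = EG/-/- → run E
t=3: L0/L1/L2 = G/-/- → run G
t=4: L0/L1/L2 = G/-/- → run G
t=5: (idle)

running at tick 3 = G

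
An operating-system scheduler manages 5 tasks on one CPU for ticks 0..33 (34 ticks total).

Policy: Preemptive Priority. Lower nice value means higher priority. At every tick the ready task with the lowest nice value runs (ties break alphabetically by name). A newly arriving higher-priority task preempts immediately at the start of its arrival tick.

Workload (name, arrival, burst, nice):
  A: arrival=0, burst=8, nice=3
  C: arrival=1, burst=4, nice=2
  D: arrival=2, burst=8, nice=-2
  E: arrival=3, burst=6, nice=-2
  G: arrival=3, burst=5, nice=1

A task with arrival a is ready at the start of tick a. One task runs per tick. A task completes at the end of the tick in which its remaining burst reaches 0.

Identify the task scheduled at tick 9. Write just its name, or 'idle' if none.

t=0: ready={A} → run A
t=1: ready={A,C} → run C
t=2: ready={A,C,D} → run D
t=3: ready={A,C,D,E,G} → run D
t=4: ready={A,C,D,E,G} → run D
t=5: ready={A,C,D,E,G} → run D
t=6: ready={A,C,D,E,G} → run D
t=7: ready={A,C,D,E,G} → run D
t=8: ready={A,C,D,E,G} → run D
t=9: ready={A,C,D,E,G} → run D
t=10: ready={A,C,E,G} → run E
t=11: ready={A,C,E,G} → run E
t=12: ready={A,C,E,G} → run E
t=13: ready={A,C,E,G} → run E
t=14: ready={A,C,E,G} → run E
t=15: ready={A,C,E,G} → run E
t=16: ready={A,C,G} → run G
t=17: ready={A,C,G} → run G
t=18: ready={A,C,G} → run G
t=19: ready={A,C,G} → run G
t=20: ready={A,C,G} → run G
t=21: ready={A,C} → run C
t=22: ready={A,C} → run C
t=23: ready={A,C} → run C
t=24: ready={A} → run A
t=25: ready={A} → run A
t=26: ready={A} → run A
t=27: ready={A} → run A
t=28: ready={A} → run A
t=29: ready={A} → run A
t=30: ready={A} → run A
t=31: (idle)
t=32: (idle)
t=33: (idle)

running at tick 9 = D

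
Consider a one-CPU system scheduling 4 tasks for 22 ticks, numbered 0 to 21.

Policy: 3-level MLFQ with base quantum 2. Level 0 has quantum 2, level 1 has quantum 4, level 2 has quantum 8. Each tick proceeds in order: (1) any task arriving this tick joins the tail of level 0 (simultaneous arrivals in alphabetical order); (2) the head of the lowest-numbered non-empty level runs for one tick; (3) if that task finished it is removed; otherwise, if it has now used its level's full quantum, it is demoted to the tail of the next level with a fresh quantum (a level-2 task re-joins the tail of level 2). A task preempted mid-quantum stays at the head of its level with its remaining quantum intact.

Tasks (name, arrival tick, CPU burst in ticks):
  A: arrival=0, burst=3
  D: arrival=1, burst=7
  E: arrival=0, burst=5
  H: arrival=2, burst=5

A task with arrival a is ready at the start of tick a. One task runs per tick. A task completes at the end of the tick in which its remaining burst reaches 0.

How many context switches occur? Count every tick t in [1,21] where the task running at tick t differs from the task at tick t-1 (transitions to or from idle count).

t=0: L0/L1/L2 = AE/-/- → run A
t=1: L0/L1/L2 = AED/-/- → run A
t=2: L0/L1/L2 = EDH/A/- → run E
t=3: L0/L1/L2 = EDH/A/- → run E
t=4: L0/L1/L2 = DH/AE/- → run D
t=5: L0/L1/L2 = DH/AE/- → run D
t=6: L0/L1/L2 = H/AED/- → run H
t=7: L0/L1/L2 = H/AED/- → run H
t=8: L0/L1/L2 = -/AEDH/- → run A
t=9: L0/L1/L2 = -/EDH/- → run E
t=10: L0/L1/L2 = -/EDH/- → run E
t=11: L0/L1/L2 = -/EDH/- → run E
t=12: L0/L1/L2 = -/DH/- → run D
t=13: L0/L1/L2 = -/DH/- → run D
t=14: L0/L1/L2 = -/DH/- → run D
t=15: L0/L1/L2 = -/DH/- → run D
t=16: L0/L1/L2 = -/H/D → run H
t=17: L0/L1/L2 = -/H/D → run H
t=18: L0/L1/L2 = -/H/D → run H
t=19: L0/L1/L2 = -/-/D → run D
t=20: (idle)
t=21: (idle)

context switches = 9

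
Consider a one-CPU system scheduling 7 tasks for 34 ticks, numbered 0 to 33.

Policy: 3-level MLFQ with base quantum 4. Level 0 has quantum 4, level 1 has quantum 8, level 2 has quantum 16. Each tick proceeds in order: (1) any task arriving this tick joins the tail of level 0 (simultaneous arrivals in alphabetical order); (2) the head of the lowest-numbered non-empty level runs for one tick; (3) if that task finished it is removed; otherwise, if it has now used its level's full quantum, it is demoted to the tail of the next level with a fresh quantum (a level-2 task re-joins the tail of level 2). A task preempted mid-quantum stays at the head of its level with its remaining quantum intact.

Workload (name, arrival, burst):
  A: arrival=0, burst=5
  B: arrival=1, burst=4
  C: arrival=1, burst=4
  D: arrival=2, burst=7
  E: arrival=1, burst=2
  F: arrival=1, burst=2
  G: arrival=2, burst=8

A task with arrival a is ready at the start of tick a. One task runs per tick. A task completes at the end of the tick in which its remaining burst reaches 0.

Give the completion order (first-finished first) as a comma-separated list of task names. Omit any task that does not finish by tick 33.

t=0: L0/L1/L2 = A/-/- → run A
t=1: L0/L1/L2 = ABCEF/-/- → run A
t=2: L0/L1/L2 = ABCEFDG/-/- → run A
t=3: L0/L1/L2 = ABCEFDG/-/- → run A
t=4: L0/L1/L2 = BCEFDG/A/- → run B
t=5: L0/L1/L2 = BCEFDG/A/- → run B
t=6: L0/L1/L2 = BCEFDG/A/- → run B
t=7: L0/L1/L2 = BCEFDG/A/- → run B
t=8: L0/L1/L2 = CEFDG/A/- → run C
t=9: L0/L1/L2 = CEFDG/A/- → run C
t=10: L0/L1/L2 = CEFDG/A/- → run C
t=11: L0/L1/L2 = CEFDG/A/- → run C
t=12: L0/L1/L2 = EFDG/A/- → run E
t=13: L0/L1/L2 = EFDG/A/- → run E
t=14: L0/L1/L2 = FDG/A/- → run F
t=15: L0/L1/L2 = FDG/A/- → run F
t=16: L0/L1/L2 = DG/A/- → run D
t=17: L0/L1/L2 = DG/A/- → run D
t=18: L0/L1/L2 = DG/A/- → run D
t=19: L0/L1/L2 = DG/A/- → run D
t=20: L0/L1/L2 = G/AD/- → run G
t=21: L0/L1/L2 = G/AD/- → run G
t=22: L0/L1/L2 = G/AD/- → run G
t=23: L0/L1/L2 = G/AD/- → run G
t=24: L0/L1/L2 = -/ADG/- → run A
t=25: L0/L1/L2 = -/DG/- → run D
t=26: L0/L1/L2 = -/DG/- → run D
t=27: L0/L1/L2 = -/DG/- → run D
t=28: L0/L1/L2 = -/G/- → run G
t=29: L0/L1/L2 = -/G/- → run G
t=30: L0/L1/L2 = -/G/- → run G
t=31: L0/L1/L2 = -/G/- → run G
t=32: (idle)
t=33: (idle)

completion order = B, C, E, F, A, D, G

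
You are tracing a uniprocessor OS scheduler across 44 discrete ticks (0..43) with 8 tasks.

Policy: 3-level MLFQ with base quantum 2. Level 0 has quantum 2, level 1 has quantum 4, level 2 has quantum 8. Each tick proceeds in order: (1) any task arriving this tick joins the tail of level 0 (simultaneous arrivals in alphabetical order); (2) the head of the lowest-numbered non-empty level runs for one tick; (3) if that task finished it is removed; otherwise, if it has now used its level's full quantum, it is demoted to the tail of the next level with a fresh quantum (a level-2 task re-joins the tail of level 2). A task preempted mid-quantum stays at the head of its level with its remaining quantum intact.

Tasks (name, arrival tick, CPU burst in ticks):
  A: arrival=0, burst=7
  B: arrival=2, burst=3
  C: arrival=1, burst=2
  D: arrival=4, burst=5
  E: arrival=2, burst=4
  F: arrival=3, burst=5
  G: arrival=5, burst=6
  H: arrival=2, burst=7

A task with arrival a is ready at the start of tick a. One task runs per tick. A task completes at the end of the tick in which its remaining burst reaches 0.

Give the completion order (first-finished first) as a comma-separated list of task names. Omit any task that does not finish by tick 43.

t=0: L0/L1/L2 = A/-/- → run A
t=1: L0/L1/L2 = AC/-/- → run A
t=2: L0/L1/L2 = CBEH/A/- → run C
t=3: L0/L1/L2 = CBEHF/A/- → run C
t=4: L0/L1/L2 = BEHFD/A/- → run B
t=5: L0/L1/L2 = BEHFDG/A/- → run B
t=6: L0/L1/L2 = EHFDG/AB/- → run E
t=7: L0/L1/L2 = EHFDG/AB/- → run E
t=8: L0/L1/L2 = HFDG/ABE/- → run H
t=9: L0/L1/L2 = HFDG/ABE/- → run H
t=10: L0/L1/L2 = FDG/ABEH/- → run F
t=11: L0/L1/L2 = FDG/ABEH/- → run F
t=12: L0/L1/L2 = DG/ABEHF/- → run D
t=13: L0/L1/L2 = DG/ABEHF/- → run D
t=14: L0/L1/L2 = G/ABEHFD/- → run G
t=15: L0/L1/L2 = G/ABEHFD/- → run G
t=16: L0/L1/L2 = -/ABEHFDG/- → run A
t=17: L0/L1/L2 = -/ABEHFDG/- → run A
t=18: L0/L1/L2 = -/ABEHFDG/- → run A
t=19: L0/L1/L2 = -/ABEHFDG/- → run A
t=20: L0/L1/L2 = -/BEHFDG/A → run B
t=21: L0/L1/L2 = -/EHFDG/A → run E
t=22: L0/L1/L2 = -/EHFDG/A → run E
t=23: L0/L1/L2 = -/HFDG/A → run H
t=24: L0/L1/L2 = -/HFDG/A → run H
t=25: L0/L1/L2 = -/HFDG/A → run H
t=26: L0/L1/L2 = -/HFDG/A → run H
t=27: L0/L1/L2 = -/FDG/AH → run F
t=28: L0/L1/L2 = -/FDG/AH → run F
t=29: L0/L1/L2 = -/FDG/AH → run F
t=30: L0/L1/L2 = -/DG/AH → run D
t=31: L0/L1/L2 = -/DG/AH → run D
t=32: L0/L1/L2 = -/DG/AH → run D
t=33: L0/L1/L2 = -/G/AH → run G
t=34: L0/L1/L2 = -/G/AH → run G
t=35: L0/L1/L2 = -/G/AH → run G
t=36: L0/L1/L2 = -/G/AH → run G
t=37: L0/L1/L2 = -/-/AH → run A
t=38: L0/L1/L2 = -/-/H → run H
t=39: (idle)
t=40: (idle)
t=41: (idle)
t=42: (idle)
t=43: (idle)

completion order = C, B, E, F, D, G, A, H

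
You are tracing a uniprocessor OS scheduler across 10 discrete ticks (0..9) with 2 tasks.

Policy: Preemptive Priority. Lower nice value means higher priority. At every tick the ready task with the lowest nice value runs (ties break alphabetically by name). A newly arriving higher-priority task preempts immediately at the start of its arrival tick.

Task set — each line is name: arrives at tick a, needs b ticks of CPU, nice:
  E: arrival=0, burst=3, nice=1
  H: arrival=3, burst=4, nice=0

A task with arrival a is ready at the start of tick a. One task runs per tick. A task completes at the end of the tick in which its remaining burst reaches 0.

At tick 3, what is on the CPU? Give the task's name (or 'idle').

t=0: ready={E} → run E
t=1: ready={E} → run E
t=2: ready={E} → run E
t=3: ready={H} → run H
t=4: ready={H} → run H
t=5: ready={H} → run H
t=6: ready={H} → run H
t=7: (idle)
t=8: (idle)
t=9: (idle)

running at tick 3 = H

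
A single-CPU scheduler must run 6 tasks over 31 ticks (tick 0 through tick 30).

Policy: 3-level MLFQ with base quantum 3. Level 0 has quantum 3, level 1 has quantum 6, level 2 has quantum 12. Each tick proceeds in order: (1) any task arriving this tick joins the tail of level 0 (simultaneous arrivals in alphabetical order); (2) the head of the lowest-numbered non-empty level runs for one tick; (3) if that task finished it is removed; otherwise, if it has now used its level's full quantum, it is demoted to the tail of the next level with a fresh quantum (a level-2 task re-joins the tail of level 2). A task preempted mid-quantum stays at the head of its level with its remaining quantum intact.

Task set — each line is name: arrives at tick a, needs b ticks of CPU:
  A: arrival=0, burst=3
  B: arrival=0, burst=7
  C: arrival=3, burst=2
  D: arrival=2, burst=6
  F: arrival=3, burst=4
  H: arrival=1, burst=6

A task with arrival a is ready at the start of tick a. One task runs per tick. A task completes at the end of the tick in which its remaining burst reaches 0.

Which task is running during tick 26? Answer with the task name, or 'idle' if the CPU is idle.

t=0: L0/L1/L2 = AB/-/- → run A
t=1: L0/L1/L2 = ABH/-/- → run A
t=2: L0/L1/L2 = ABHD/-/- → run A
t=3: L0/L1/L2 = BHDCF/-/- → run B
t=4: L0/L1/L2 = BHDCF/-/- → run B
t=5: L0/L1/L2 = BHDCF/-/- → run B
t=6: L0/L1/L2 = HDCF/B/- → run H
t=7: L0/L1/L2 = HDCF/B/- → run H
t=8: L0/L1/L2 = HDCF/B/- → run H
t=9: L0/L1/L2 = DCF/BH/- → run D
t=10: L0/L1/L2 = DCF/BH/- → run D
t=11: L0/L1/L2 = DCF/BH/- → run D
t=12: L0/L1/L2 = CF/BHD/- → run C
t=13: L0/L1/L2 = CF/BHD/- → run C
t=14: L0/L1/L2 = F/BHD/- → run F
t=15: L0/L1/L2 = F/BHD/- → run F
t=16: L0/L1/L2 = F/BHD/- → run F
t=17: L0/L1/L2 = -/BHDF/- → run B
t=18: L0/L1/L2 = -/BHDF/- → run B
t=19: L0/L1/L2 = -/BHDF/- → run B
t=20: L0/L1/L2 = -/BHDF/- → run B
t=21: L0/L1/L2 = -/HDF/- → run H
t=22: L0/L1/L2 = -/HDF/- → run H
t=23: L0/L1/L2 = -/HDF/- → run H
t=24: L0/L1/L2 = -/DF/- → run D
t=25: L0/L1/L2 = -/DF/- → run D
t=26: L0/L1/L2 = -/DF/- → run D
t=27: L0/L1/L2 = -/F/- → run F
t=28: (idle)
t=29: (idle)
t=30: (idle)

running at tick 26 = D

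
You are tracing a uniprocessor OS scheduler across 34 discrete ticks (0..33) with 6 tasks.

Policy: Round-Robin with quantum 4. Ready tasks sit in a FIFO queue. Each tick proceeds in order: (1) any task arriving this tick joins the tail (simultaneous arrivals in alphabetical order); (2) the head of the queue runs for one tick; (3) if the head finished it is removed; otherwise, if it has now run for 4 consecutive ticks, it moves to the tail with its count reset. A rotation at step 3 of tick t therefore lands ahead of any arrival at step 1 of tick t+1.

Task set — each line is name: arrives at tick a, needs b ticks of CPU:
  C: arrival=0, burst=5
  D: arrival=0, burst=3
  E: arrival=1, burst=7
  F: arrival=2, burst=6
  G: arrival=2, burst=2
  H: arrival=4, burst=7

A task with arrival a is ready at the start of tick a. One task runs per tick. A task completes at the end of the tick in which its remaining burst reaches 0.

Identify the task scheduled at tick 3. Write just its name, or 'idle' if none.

t=0: queue=[C,D] q_used=0 → run C
t=1: queue=[C,D,E] q_used=1 → run C
t=2: queue=[C,D,E,F,G] q_used=2 → run C
t=3: queue=[C,D,E,F,G] q_used=3 → run C
t=4: queue=[D,E,F,G,C,H] q_used=0 → run D
t=5: queue=[D,E,F,G,C,H] q_used=1 → run D
t=6: queue=[D,E,F,G,C,H] q_used=2 → run D
t=7: queue=[E,F,G,C,H] q_used=0 → run E
t=8: queue=[E,F,G,C,H] q_used=1 → run E
t=9: queue=[E,F,G,C,H] q_used=2 → run E
t=10: queue=[E,F,G,C,H] q_used=3 → run E
t=11: queue=[F,G,C,H,E] q_used=0 → run F
t=12: queue=[F,G,C,H,E] q_used=1 → run F
t=13: queue=[F,G,C,H,E] q_used=2 → run F
t=14: queue=[F,G,C,H,E] q_used=3 → run F
t=15: queue=[G,C,H,E,F] q_used=0 → run G
t=16: queue=[G,C,H,E,F] q_used=1 → run G
t=17: queue=[C,H,E,F] q_used=0 → run C
t=18: queue=[H,E,F] q_used=0 → run H
t=19: queue=[H,E,F] q_used=1 → run H
t=20: queue=[H,E,F] q_used=2 → run H
t=21: queue=[H,E,F] q_used=3 → run H
t=22: queue=[E,F,H] q_used=0 → run E
t=23: queue=[E,F,H] q_used=1 → run E
t=24: queue=[E,F,H] q_used=2 → run E
t=25: queue=[F,H] q_used=0 → run F
t=26: queue=[F,H] q_used=1 → run F
t=27: queue=[H] q_used=0 → run H
t=28: queue=[H] q_used=1 → run H
t=29: queue=[H] q_used=2 → run H
t=30: (idle)
t=31: (idle)
t=32: (idle)
t=33: (idle)

running at tick 3 = C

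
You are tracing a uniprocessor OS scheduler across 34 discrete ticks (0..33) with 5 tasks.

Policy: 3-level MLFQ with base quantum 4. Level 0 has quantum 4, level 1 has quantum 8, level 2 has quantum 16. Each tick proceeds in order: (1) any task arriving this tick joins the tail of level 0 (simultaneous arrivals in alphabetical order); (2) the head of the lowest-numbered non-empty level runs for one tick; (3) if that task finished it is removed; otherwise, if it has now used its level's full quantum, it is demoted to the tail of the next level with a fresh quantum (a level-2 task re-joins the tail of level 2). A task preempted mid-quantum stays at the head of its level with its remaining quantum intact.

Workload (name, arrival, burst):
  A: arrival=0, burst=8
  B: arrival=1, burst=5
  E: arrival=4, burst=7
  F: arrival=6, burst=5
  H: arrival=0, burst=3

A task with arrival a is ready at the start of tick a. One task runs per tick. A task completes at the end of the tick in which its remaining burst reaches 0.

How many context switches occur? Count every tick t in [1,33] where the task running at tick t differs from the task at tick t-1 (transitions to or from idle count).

t=0: L0/L1/L2 = AH/-/- → run A
t=1: L0/L1/L2 = AHB/-/- → run A
t=2: L0/L1/L2 = AHB/-/- → run A
t=3: L0/L1/L2 = AHB/-/- → run A
t=4: L0/L1/L2 = HBE/A/- → run H
t=5: L0/L1/L2 = HBE/A/- → run H
t=6: L0/L1/L2 = HBEF/A/- → run H
t=7: L0/L1/L2 = BEF/A/- → run B
t=8: L0/L1/L2 = BEF/A/- → run B
t=9: L0/L1/L2 = BEF/A/- → run B
t=10: L0/L1/L2 = BEF/A/- → run B
t=11: L0/L1/L2 = EF/AB/- → run E
t=12: L0/L1/L2 = EF/AB/- → run E
t=13: L0/L1/L2 = EF/AB/- → run E
t=14: L0/L1/L2 = EF/AB/- → run E
t=15: L0/L1/L2 = F/ABE/- → run F
t=16: L0/L1/L2 = F/ABE/- → run F
t=17: L0/L1/L2 = F/ABE/- → run F
t=18: L0/L1/L2 = F/ABE/- → run F
t=19: L0/L1/L2 = -/ABEF/- → run A
t=20: L0/L1/L2 = -/ABEF/- → run A
t=21: L0/L1/L2 = -/ABEF/- → run A
t=22: L0/L1/L2 = -/ABEF/- → run A
t=23: L0/L1/L2 = -/BEF/- → run B
t=24: L0/L1/L2 = -/EF/- → run E
t=25: L0/L1/L2 = -/EF/- → run E
t=26: L0/L1/L2 = -/EF/- → run E
t=27: L0/L1/L2 = -/F/- → run F
t=28: (idle)
t=29: (idle)
t=30: (idle)
t=31: (idle)
t=32: (idle)
t=33: (idle)

context switches = 9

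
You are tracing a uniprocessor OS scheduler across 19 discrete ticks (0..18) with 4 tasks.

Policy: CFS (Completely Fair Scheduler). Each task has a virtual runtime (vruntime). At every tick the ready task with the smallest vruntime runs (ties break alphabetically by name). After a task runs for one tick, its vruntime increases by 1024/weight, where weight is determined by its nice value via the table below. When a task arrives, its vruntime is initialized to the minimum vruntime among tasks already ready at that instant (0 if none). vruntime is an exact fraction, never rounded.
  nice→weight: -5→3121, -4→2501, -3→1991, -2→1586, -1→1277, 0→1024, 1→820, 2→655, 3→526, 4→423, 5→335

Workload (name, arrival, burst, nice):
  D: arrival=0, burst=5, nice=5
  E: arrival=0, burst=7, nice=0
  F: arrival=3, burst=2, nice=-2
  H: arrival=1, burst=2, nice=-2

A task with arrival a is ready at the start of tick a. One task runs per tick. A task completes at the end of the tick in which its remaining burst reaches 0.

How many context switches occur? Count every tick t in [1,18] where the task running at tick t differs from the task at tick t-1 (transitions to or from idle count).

t=0: vr[D=0 E=0] → run D
t=1: vr[D=1024/335 E=0 H=0] → run E
t=2: vr[D=1024/335 E=1 H=0] → run H
t=3: vr[D=1024/335 E=1 F=512/793 H=512/793] → run F
t=4: vr[D=1024/335 E=1 F=1024/793 H=512/793] → run H
t=5: vr[D=1024/335 E=1 F=1024/793] → run E
t=6: vr[D=1024/335 E=2 F=1024/793] → run F
t=7: vr[D=1024/335 E=2] → run E
t=8: vr[D=1024/335 E=3] → run E
t=9: vr[D=1024/335 E=4] → run D
t=10: vr[D=2048/335 E=4] → run E
t=11: vr[D=2048/335 E=5] → run E
t=12: vr[D=2048/335 E=6] → run E
t=13: vr[D=2048/335] → run D
t=14: vr[D=3072/335] → run D
t=15: vr[D=4096/335] → run D
t=16: (idle)
t=17: (idle)
t=18: (idle)

context switches = 11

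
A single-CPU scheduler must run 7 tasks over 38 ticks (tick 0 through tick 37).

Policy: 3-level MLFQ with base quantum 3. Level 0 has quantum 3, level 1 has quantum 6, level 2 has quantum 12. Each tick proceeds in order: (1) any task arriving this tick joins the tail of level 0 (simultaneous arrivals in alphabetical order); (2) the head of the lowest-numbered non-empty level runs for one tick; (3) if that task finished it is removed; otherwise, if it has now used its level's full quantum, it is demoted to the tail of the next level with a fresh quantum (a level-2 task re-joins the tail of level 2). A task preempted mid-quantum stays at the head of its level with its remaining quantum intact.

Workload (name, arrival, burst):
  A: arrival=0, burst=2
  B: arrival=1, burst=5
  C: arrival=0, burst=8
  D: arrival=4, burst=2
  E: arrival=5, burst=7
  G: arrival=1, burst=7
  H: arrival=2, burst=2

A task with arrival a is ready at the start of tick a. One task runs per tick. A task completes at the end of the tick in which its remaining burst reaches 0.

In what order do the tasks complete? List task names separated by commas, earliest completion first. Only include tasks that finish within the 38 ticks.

completion order = A, H, D, C, B, G, E

t=0: L0/L1/L2 = AC/-/- → run A
t=1: L0/L1/L2 = ACBG/-/- → run A
t=2: L0/L1/L2 = CBGH/-/- → run C
t=3: L0/L1/L2 = CBGH/-/- → run C
t=4: L0/L1/L2 = CBGHD/-/- → run C
t=5: L0/L1/L2 = BGHDE/C/- → run B
t=6: L0/L1/L2 = BGHDE/C/- → run B
t=7: L0/L1/L2 = BGHDE/C/- → run B
t=8: L0/L1/L2 = GHDE/CB/- → run G
t=9: L0/L1/L2 = GHDE/CB/- → run G
t=10: L0/L1/L2 = GHDE/CB/- → run G
t=11: L0/L1/L2 = HDE/CBG/- → run H
t=12: L0/L1/L2 = HDE/CBG/- → run H
t=13: L0/L1/L2 = DE/CBG/- → run D
t=14: L0/L1/L2 = DE/CBG/- → run D
t=15: L0/L1/L2 = E/CBG/- → run E
t=16: L0/L1/L2 = E/CBG/- → run E
t=17: L0/L1/L2 = E/CBG/- → run E
t=18: L0/L1/L2 = -/CBGE/- → run C
t=19: L0/L1/L2 = -/CBGE/- → run C
t=20: L0/L1/L2 = -/CBGE/- → run C
t=21: L0/L1/L2 = -/CBGE/- → run C
t=22: L0/L1/L2 = -/CBGE/- → run C
t=23: L0/L1/L2 = -/BGE/- → run B
t=24: L0/L1/L2 = -/BGE/- → run B
t=25: L0/L1/L2 = -/GE/- → run G
t=26: L0/L1/L2 = -/GE/- → run G
t=27: L0/L1/L2 = -/GE/- → run G
t=28: L0/L1/L2 = -/GE/- → run G
t=29: L0/L1/L2 = -/E/- → run E
t=30: L0/L1/L2 = -/E/- → run E
t=31: L0/L1/L2 = -/E/- → run E
t=32: L0/L1/L2 = -/E/- → run E
t=33: (idle)
t=34: (idle)
t=35: (idle)
t=36: (idle)
t=37: (idle)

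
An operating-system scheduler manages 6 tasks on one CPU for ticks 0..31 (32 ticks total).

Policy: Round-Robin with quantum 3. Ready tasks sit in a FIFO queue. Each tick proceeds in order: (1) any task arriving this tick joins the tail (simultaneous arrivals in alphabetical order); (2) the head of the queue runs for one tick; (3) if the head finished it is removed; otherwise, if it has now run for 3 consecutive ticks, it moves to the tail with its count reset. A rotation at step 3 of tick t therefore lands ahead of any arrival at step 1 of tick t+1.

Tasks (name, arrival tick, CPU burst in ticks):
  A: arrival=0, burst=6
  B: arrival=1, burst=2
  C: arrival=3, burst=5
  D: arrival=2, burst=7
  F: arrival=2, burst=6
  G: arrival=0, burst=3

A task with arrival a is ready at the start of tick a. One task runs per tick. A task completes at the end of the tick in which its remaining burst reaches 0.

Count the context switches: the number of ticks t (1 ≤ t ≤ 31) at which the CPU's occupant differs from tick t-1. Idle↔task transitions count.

context switches = 11

t=0: queue=[A,G] q_used=0 → run A
t=1: queue=[A,G,B] q_used=1 → run A
t=2: queue=[A,G,B,D,F] q_used=2 → run A
t=3: queue=[G,B,D,F,A,C] q_used=0 → run G
t=4: queue=[G,B,D,F,A,C] q_used=1 → run G
t=5: queue=[G,B,D,F,A,C] q_used=2 → run G
t=6: queue=[B,D,F,A,C] q_used=0 → run B
t=7: queue=[B,D,F,A,C] q_used=1 → run B
t=8: queue=[D,F,A,C] q_used=0 → run D
t=9: queue=[D,F,A,C] q_used=1 → run D
t=10: queue=[D,F,A,C] q_used=2 → run D
t=11: queue=[F,A,C,D] q_used=0 → run F
t=12: queue=[F,A,C,D] q_used=1 → run F
t=13: queue=[F,A,C,D] q_used=2 → run F
t=14: queue=[A,C,D,F] q_used=0 → run A
t=15: queue=[A,C,D,F] q_used=1 → run A
t=16: queue=[A,C,D,F] q_used=2 → run A
t=17: queue=[C,D,F] q_used=0 → run C
t=18: queue=[C,D,F] q_used=1 → run C
t=19: queue=[C,D,F] q_used=2 → run C
t=20: queue=[D,F,C] q_used=0 → run D
t=21: queue=[D,F,C] q_used=1 → run D
t=22: queue=[D,F,C] q_used=2 → run D
t=23: queue=[F,C,D] q_used=0 → run F
t=24: queue=[F,C,D] q_used=1 → run F
t=25: queue=[F,C,D] q_used=2 → run F
t=26: queue=[C,D] q_used=0 → run C
t=27: queue=[C,D] q_used=1 → run C
t=28: queue=[D] q_used=0 → run D
t=29: (idle)
t=30: (idle)
t=31: (idle)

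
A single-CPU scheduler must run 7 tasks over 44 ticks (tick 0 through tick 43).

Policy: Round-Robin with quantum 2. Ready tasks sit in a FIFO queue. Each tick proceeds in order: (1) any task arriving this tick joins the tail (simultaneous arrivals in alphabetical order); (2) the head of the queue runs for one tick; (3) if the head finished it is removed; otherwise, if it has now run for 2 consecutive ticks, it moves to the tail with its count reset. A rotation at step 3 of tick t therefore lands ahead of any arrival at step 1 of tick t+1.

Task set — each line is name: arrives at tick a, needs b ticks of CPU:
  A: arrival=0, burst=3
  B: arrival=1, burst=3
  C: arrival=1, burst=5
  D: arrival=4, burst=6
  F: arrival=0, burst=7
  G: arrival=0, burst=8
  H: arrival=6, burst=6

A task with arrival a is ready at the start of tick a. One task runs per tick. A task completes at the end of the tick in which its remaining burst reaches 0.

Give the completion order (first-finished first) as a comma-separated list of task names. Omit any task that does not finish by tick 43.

completion order = A, B, C, F, D, G, H

t=0: queue=[A,F,G] q_used=0 → run A
t=1: queue=[A,F,G,B,C] q_used=1 → run A
t=2: queue=[F,G,B,C,A] q_used=0 → run F
t=3: queue=[F,G,B,C,A] q_used=1 → run F
t=4: queue=[G,B,C,A,F,D] q_used=0 → run G
t=5: queue=[G,B,C,A,F,D] q_used=1 → run G
t=6: queue=[B,C,A,F,D,G,H] q_used=0 → run B
t=7: queue=[B,C,A,F,D,G,H] q_used=1 → run B
t=8: queue=[C,A,F,D,G,H,B] q_used=0 → run C
t=9: queue=[C,A,F,D,G,H,B] q_used=1 → run C
t=10: queue=[A,F,D,G,H,B,C] q_used=0 → run A
t=11: queue=[F,D,G,H,B,C] q_used=0 → run F
t=12: queue=[F,D,G,H,B,C] q_used=1 → run F
t=13: queue=[D,G,H,B,C,F] q_used=0 → run D
t=14: queue=[D,G,H,B,C,F] q_used=1 → run D
t=15: queue=[G,H,B,C,F,D] q_used=0 → run G
t=16: queue=[G,H,B,C,F,D] q_used=1 → run G
t=17: queue=[H,B,C,F,D,G] q_used=0 → run H
t=18: queue=[H,B,C,F,D,G] q_used=1 → run H
t=19: queue=[B,C,F,D,G,H] q_used=0 → run B
t=20: queue=[C,F,D,G,H] q_used=0 → run C
t=21: queue=[C,F,D,G,H] q_used=1 → run C
t=22: queue=[F,D,G,H,C] q_used=0 → run F
t=23: queue=[F,D,G,H,C] q_used=1 → run F
t=24: queue=[D,G,H,C,F] q_used=0 → run D
t=25: queue=[D,G,H,C,F] q_used=1 → run D
t=26: queue=[G,H,C,F,D] q_used=0 → run G
t=27: queue=[G,H,C,F,D] q_used=1 → run G
t=28: queue=[H,C,F,D,G] q_used=0 → run H
t=29: queue=[H,C,F,D,G] q_used=1 → run H
t=30: queue=[C,F,D,G,H] q_used=0 → run C
t=31: queue=[F,D,G,H] q_used=0 → run F
t=32: queue=[D,G,H] q_used=0 → run D
t=33: queue=[D,G,H] q_used=1 → run D
t=34: queue=[G,H] q_used=0 → run G
t=35: queue=[G,H] q_used=1 → run G
t=36: queue=[H] q_used=0 → run H
t=37: queue=[H] q_used=1 → run H
t=38: (idle)
t=39: (idle)
t=40: (idle)
t=41: (idle)
t=42: (idle)
t=43: (idle)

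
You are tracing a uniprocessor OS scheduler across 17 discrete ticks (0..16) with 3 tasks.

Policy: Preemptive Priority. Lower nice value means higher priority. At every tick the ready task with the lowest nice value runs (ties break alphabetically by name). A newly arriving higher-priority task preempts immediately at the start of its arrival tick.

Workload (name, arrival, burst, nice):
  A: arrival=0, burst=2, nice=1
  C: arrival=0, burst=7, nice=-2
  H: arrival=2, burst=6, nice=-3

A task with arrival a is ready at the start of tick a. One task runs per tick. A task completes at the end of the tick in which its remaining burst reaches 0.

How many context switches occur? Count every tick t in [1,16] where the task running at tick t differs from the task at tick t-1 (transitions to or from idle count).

context switches = 4

t=0: ready={A,C} → run C
t=1: ready={A,C} → run C
t=2: ready={A,C,H} → run H
t=3: ready={A,C,H} → run H
t=4: ready={A,C,H} → run H
t=5: ready={A,C,H} → run H
t=6: ready={A,C,H} → run H
t=7: ready={A,C,H} → run H
t=8: ready={A,C} → run C
t=9: ready={A,C} → run C
t=10: ready={A,C} → run C
t=11: ready={A,C} → run C
t=12: ready={A,C} → run C
t=13: ready={A} → run A
t=14: ready={A} → run A
t=15: (idle)
t=16: (idle)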